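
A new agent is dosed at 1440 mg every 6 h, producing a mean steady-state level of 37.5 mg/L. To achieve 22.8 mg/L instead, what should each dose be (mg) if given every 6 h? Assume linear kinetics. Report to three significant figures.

876 mg

With linear kinetics, Css is proportional to dose rate (D/τ) at fixed clearance.
D₂ = D₁ × (Css,target / Css,current) = 1440 × 22.8/37.5 = 875.5 mg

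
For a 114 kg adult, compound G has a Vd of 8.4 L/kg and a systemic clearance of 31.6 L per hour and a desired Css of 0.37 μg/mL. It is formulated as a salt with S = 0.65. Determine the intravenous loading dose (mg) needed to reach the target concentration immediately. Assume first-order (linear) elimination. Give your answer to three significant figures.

Total Vd = 8.4 × 114 = 957.6 L
Loading dose depends on Vd (not clearance): it fills the distribution volume.
LD = Vd × C / S = 957.6 × 0.3700 / 0.65 = 545.1 mg

545 mg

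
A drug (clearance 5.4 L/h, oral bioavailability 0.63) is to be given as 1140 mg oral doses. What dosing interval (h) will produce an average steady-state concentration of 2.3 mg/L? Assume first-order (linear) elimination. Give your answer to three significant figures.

57.8 h

F·D/τ = CL·Css → τ = F·D / (CL·Css).
τ = 0.63 × 1140 / (5.4 × 2.3) = 57.83 h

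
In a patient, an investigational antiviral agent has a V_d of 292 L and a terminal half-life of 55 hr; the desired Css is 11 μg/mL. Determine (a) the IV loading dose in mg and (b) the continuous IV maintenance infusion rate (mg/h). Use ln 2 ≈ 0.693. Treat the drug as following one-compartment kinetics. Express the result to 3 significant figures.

LD = Vd × C = 292.0 × 11 = 3212 mg
CL = 0.693 × Vd / t½ = 0.693 × 292.0 / 55 = 3.679 L/h
Infusion rate = CL × Css = 3.679 × 11 = 40.47 mg/h

(a) 3210 mg; (b) 40.5 mg/h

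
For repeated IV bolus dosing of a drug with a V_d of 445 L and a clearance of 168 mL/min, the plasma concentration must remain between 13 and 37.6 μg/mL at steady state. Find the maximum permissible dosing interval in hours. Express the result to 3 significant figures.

46.9 h

CL = 168 mL/min = 168 × 0.06 = 10.08 L/h
k = CL / Vd = 10.08 / 445.0 = 0.02265 h⁻¹
Between IV bolus doses, concentration decays as C = C₀·e^(−kτ), so C_peak/C_trough = e^(kτ).
τ_max = ln(C_peak/C_trough) / k = ln(37.6/13) / 0.02265 = 1.062 / 0.02265 = 46.89 h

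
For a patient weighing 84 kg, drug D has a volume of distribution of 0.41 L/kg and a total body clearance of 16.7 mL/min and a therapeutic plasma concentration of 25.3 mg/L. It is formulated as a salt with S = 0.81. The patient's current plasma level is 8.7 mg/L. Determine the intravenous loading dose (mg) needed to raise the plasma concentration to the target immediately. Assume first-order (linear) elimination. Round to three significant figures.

706 mg

Total Vd = 0.41 × 84 = 34.44 L
The loading dose fills Vd to the target concentration; clearance is irrelevant here.
Concentration deficit ΔC = 25.3 − 8.7 = 16.60 mg/L
LD = Vd × ΔC / S = 34.44 × 16.60 / 0.81 = 705.8 mg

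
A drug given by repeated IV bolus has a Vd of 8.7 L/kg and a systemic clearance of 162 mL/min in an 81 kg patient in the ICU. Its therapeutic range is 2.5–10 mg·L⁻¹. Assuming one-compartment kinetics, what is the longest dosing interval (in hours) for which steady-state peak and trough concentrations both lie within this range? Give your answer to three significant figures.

Total Vd = 8.7 × 81 = 704.7 L
CL = 162 mL/min = 162 × 0.06 = 9.720 L/h
k = CL / Vd = 9.720 / 704.7 = 0.01379 h⁻¹
Between IV bolus doses, concentration decays as C = C₀·e^(−kτ), so C_peak/C_trough = e^(kτ).
τ_max = ln(C_peak/C_trough) / k = ln(10/2.5) / 0.01379 = 1.386 / 0.01379 = 100.5 h

101 h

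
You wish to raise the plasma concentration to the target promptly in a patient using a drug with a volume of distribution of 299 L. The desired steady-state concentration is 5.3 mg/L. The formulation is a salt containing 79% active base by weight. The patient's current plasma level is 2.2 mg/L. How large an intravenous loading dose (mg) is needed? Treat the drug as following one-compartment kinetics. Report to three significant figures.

Concentration deficit ΔC = 5.3 − 2.2 = 3.100 mg/L
LD = Vd × ΔC / S = 299.0 × 3.100 / 0.79 = 1173 mg

1170 mg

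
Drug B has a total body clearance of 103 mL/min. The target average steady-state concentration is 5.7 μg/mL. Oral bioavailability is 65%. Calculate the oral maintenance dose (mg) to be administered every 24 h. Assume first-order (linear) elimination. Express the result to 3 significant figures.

1300 mg

CL = 103 mL/min = 103 × 0.06 = 6.180 L/h
D = CL × Css × τ / F = 6.180 × 5.7 × 24 / 0.65 = 1301 mg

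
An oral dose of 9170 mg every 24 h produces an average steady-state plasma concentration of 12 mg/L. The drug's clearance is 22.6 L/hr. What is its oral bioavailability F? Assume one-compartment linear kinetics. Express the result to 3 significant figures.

F·D/τ = CL·Css at steady state → F = CL·Css·τ / D.
F = 22.6 × 12 × 24 / 9170 = 0.710

0.710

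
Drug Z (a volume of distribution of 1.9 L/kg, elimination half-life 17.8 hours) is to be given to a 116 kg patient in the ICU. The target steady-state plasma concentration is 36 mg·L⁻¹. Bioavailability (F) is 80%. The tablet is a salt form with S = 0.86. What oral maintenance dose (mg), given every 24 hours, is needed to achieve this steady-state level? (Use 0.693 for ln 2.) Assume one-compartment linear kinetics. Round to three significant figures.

Vd(total) = 116 kg × 1.9 L/kg = 220.4 L
CL = ln 2 · Vd / t½ = 0.693 × 220.4 / 17.8 = 8.581 L/h
D = CL × Css × τ / F / S = 8.581 × 36 × 24 / 0.8 / 0.86 = 10780 mg

10800 mg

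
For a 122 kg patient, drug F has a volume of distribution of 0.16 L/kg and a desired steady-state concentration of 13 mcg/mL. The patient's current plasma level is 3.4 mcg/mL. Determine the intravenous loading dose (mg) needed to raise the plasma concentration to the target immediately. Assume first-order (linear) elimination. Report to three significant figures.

Vd = 0.16 L/kg × 122 kg = 19.52 L
The loading dose fills Vd to the target concentration.
Concentration deficit ΔC = 13 − 3.4 = 9.600 mg/L
LD = Vd × ΔC = 19.52 × 9.600 = 187.4 mg

187 mg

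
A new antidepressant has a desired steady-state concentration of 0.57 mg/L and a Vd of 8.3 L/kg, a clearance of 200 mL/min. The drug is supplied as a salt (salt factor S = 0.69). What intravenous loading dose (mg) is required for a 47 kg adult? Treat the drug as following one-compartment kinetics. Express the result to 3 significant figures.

322 mg

Vd(total) = 47 kg × 8.3 L/kg = 390.1 L
LD = Vd × C / S = 390.1 × 0.5700 / 0.69 = 322.3 mg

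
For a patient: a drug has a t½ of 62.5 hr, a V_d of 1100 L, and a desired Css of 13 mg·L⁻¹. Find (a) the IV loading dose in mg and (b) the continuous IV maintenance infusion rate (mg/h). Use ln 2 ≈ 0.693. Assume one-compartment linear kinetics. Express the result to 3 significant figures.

LD = Vd × C = 1100 × 13 = 14300 mg
CL = 0.693 × Vd / t½ = 0.693 × 1100 / 62.5 = 12.20 L/h
Infusion rate = CL × Css = 12.20 × 13 = 158.6 mg/h

(a) 14300 mg; (b) 159 mg/h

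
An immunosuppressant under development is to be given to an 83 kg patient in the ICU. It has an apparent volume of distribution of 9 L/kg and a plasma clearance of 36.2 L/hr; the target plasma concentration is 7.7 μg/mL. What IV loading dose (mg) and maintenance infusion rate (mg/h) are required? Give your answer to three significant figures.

Vd(total) = 83 kg × 9 L/kg = 747.0 L
Loading dose = Vd × C = 747.0 × 7.7 = 5752 mg
Maintenance infusion rate = CL × Css = 36.20 × 7.7 = 278.7 mg/h

(a) 5750 mg; (b) 279 mg/h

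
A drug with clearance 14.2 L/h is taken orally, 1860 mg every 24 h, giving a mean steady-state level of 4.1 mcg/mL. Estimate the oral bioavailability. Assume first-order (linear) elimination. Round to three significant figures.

0.751

F·D/τ = CL·Css at steady state → F = CL·Css·τ / D.
F = 14.2 × 4.1 × 24 / 1860 = 0.751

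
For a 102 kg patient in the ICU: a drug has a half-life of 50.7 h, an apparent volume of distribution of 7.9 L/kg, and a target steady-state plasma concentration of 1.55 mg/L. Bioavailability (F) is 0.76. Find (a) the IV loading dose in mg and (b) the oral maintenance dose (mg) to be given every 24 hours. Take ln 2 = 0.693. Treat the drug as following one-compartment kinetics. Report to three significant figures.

(a) 1250 mg; (b) 539 mg

Vd = 7.9 L/kg × 102 kg = 805.8 L
LD = Vd × C = 805.8 × 1.55 = 1249 mg
CL = 0.693 × Vd / t½ = 0.693 × 805.8 / 50.7 = 11.01 L/h
D = CL × Css × τ / F = 11.01 × 1.55 × 24 / 0.76 = 538.9 mg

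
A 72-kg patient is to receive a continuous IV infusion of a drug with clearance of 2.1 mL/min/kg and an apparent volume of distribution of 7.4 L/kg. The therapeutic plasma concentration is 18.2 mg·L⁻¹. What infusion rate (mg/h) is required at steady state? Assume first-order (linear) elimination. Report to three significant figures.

CL = 2.1 mL/min/kg × 72 kg = 151.2 mL/min = 151.2 × 60/1000 = 9.072 L/h
Infusion rate = CL · Css = 9.072 L/h × 18.2 mg/L = 165.1 mg/h

165 mg/h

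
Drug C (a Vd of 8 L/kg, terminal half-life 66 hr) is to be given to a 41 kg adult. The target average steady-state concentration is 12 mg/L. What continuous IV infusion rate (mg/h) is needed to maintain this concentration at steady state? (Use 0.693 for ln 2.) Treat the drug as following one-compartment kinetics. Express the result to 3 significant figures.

Vd(total) = 41 kg × 8 L/kg = 328.0 L
k = 0.693/66 = 0.01050 h⁻¹, so CL = k·Vd = 0.01050 × 328.0 = 3.444 L/h
Infusion rate = CL × Css = 3.444 × 12 = 41.33 mg/h

41.3 mg/h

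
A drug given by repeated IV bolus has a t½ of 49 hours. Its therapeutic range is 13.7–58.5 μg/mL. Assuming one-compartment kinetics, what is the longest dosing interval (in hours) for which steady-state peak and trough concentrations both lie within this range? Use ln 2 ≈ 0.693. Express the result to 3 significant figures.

103 h

k = 0.693 / t½ = 0.693 / 49 = 0.01414 h⁻¹
Between IV bolus doses, concentration decays as C = C₀·e^(−kτ), so C_peak/C_trough = e^(kτ).
τ_max = ln(C_peak/C_trough) / k = ln(58.5/13.7) / 0.01414 = 1.452 / 0.01414 = 102.7 h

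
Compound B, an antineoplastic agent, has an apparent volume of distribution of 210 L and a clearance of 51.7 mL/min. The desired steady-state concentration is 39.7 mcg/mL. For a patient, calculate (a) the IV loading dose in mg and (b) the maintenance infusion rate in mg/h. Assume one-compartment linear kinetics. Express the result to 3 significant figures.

Loading dose = Vd × C = 210.0 × 39.7 = 8337 mg
CL = 51.7 mL/min × 60/1000 = 3.102 L/h
Maintenance infusion rate = CL × Css = 3.102 × 39.7 = 123.1 mg/h

(a) 8340 mg; (b) 123 mg/h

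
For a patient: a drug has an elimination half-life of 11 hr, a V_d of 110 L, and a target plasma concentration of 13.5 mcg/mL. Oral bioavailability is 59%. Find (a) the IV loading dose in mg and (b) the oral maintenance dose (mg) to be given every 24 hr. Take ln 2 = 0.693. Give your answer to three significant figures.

(a) 1490 mg; (b) 3810 mg

LD = Vd × C = 110.0 × 13.5 = 1485 mg
CL = 0.693 × Vd / t½ = 0.693 × 110.0 / 11 = 6.930 L/h
D = CL × Css × τ / F = 6.930 × 13.5 × 24 / 0.59 = 3806 mg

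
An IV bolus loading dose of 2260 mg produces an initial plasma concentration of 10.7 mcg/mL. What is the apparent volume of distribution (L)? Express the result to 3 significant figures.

Immediately after an IV bolus, C₀ = Dose / Vd, so Vd = Dose / C₀.
Vd = 2260 / 10.7 = 211.2 L

211 L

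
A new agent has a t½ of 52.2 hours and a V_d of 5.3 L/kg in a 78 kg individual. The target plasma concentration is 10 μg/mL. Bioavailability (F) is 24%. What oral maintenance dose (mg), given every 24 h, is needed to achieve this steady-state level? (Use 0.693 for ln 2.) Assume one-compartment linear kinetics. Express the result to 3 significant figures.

5490 mg

Vd(total) = 78 kg × 5.3 L/kg = 413.4 L
k = 0.693/52.2 = 0.01328 h⁻¹, so CL = k·Vd = 0.01328 × 413.4 = 5.490 L/h
D = CL × Css × τ / F = 5.490 × 10 × 24 / 0.24 = 5490 mg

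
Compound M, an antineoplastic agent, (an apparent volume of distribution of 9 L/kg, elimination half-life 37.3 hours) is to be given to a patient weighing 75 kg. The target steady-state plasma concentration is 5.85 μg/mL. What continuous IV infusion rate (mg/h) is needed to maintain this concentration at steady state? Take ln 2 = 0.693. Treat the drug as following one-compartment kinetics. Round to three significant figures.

Vd = 9 L/kg × 75 kg = 675.0 L
CL = ln 2 · Vd / t½ = 0.693 × 675.0 / 37.3 = 12.54 L/h
Infusion rate = CL × Css = 12.54 × 5.85 = 73.36 mg/h

73.4 mg/h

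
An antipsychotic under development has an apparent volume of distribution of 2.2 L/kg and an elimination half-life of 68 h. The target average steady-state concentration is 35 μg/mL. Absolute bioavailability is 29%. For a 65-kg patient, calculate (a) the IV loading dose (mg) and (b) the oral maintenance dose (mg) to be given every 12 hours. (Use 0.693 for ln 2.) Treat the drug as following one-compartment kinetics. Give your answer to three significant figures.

Total Vd = 2.2 × 65 = 143.0 L
LD = Vd × C = 143.0 × 35 = 5005 mg
CL = 0.693 × Vd / t½ = 0.693 × 143.0 / 68 = 1.457 L/h
D = CL × Css × τ / F = 1.457 × 35 × 12 / 0.29 = 2110 mg

(a) 5010 mg; (b) 2110 mg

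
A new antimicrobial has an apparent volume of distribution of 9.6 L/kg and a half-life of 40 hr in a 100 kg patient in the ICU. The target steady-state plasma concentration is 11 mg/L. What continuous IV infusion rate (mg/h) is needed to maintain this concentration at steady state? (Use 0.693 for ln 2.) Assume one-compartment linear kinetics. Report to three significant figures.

Vd = 9.6 L/kg × 100 kg = 960.0 L
CL = ln 2 · Vd / t½ = 0.693 × 960.0 / 40 = 16.63 L/h
Infusion rate = CL × Css = 16.63 × 11 = 182.9 mg/h

183 mg/h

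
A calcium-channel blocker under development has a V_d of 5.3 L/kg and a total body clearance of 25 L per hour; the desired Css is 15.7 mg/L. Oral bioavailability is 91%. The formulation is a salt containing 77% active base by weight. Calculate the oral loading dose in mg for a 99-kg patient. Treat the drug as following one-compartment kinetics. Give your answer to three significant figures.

11800 mg

Total Vd = 5.3 × 99 = 524.7 L
Loading dose depends on Vd (not clearance): it fills the distribution volume.
LD = Vd × C / F / S = 524.7 × 15.70 / 0.91 / 0.77 = 11760 mg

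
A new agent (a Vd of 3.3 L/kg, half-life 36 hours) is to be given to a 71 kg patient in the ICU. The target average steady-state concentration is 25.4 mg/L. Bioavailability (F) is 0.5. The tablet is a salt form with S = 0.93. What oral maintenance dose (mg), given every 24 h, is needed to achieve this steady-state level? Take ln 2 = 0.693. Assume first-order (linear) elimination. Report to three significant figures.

5910 mg

Vd = 3.3 L/kg × 71 kg = 234.3 L
k = 0.693/36 = 0.01925 h⁻¹, so CL = k·Vd = 0.01925 × 234.3 = 4.510 L/h
D = CL × Css × τ / F / S = 4.510 × 25.4 × 24 / 0.5 / 0.93 = 5912 mg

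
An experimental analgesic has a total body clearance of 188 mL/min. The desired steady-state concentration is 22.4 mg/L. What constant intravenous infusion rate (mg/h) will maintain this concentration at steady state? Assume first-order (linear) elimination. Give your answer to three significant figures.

253 mg/h

Convert clearance: 188 mL/min × 60 min/h ÷ 1000 mL/L = 11.28 L/h
Rate = CL × Css = 11.28 × 22.4 = 252.7 mg/h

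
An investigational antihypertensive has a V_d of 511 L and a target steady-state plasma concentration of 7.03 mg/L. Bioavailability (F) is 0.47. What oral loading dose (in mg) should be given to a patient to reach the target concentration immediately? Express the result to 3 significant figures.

The loading dose fills Vd to the target concentration.
LD = Vd × C / F = 511.0 × 7.030 / 0.47 = 7643 mg

7640 mg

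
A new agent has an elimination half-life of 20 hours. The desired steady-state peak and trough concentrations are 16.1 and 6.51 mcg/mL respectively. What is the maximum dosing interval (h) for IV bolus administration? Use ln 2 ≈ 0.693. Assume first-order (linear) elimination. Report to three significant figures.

26.1 h

k = 0.693 / t½ = 0.693 / 20 = 0.03465 h⁻¹
Between IV bolus doses, concentration decays as C = C₀·e^(−kτ), so C_peak/C_trough = e^(kτ).
τ_max = ln(C_peak/C_trough) / k = ln(16.1/6.51) / 0.03465 = 0.9055 / 0.03465 = 26.13 h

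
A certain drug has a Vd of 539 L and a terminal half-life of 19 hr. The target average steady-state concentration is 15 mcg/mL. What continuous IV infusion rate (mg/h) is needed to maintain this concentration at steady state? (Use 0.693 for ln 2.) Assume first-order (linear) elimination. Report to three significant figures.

295 mg/h

k = 0.693/19 = 0.03647 h⁻¹, so CL = k·Vd = 0.03647 × 539.0 = 19.66 L/h
Infusion rate = CL × Css = 19.66 × 15 = 294.9 mg/h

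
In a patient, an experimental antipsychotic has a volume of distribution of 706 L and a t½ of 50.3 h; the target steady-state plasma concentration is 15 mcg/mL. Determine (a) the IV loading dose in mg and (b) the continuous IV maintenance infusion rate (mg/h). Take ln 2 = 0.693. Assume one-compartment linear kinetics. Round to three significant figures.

(a) 10600 mg; (b) 146 mg/h

LD = Vd × C = 706.0 × 15 = 10590 mg
CL = 0.693 × Vd / t½ = 0.693 × 706.0 / 50.3 = 9.727 L/h
Infusion rate = CL × Css = 9.727 × 15 = 145.9 mg/h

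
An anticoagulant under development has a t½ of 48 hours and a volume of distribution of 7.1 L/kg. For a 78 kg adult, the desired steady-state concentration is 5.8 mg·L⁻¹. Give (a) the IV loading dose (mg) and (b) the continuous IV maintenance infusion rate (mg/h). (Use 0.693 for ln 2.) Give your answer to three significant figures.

(a) 3210 mg; (b) 46.4 mg/h

Total Vd = 7.1 × 78 = 553.8 L
LD = Vd × C = 553.8 × 5.8 = 3212 mg
CL = 0.693 × Vd / t½ = 0.693 × 553.8 / 48 = 7.995 L/h
Infusion rate = CL × Css = 7.995 × 5.8 = 46.37 mg/h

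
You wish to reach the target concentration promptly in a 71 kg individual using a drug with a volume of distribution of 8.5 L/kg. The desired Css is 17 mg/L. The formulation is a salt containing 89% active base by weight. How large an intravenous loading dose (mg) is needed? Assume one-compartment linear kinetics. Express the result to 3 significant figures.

11500 mg

Vd = 8.5 L/kg × 71 kg = 603.5 L
The loading dose fills Vd to the target concentration.
LD = Vd × C / S = 603.5 × 17.00 / 0.89 = 11530 mg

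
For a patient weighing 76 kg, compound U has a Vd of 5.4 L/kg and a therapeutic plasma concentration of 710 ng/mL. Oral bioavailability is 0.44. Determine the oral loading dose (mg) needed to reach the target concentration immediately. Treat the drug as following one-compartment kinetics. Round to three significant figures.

662 mg

Vd = 5.4 L/kg × 76 kg = 410.4 L
C = 710 ng/mL = 0.7100 mg/L
The loading dose fills Vd to the target concentration.
LD = Vd × C / F = 410.4 × 0.7100 / 0.44 = 662.2 mg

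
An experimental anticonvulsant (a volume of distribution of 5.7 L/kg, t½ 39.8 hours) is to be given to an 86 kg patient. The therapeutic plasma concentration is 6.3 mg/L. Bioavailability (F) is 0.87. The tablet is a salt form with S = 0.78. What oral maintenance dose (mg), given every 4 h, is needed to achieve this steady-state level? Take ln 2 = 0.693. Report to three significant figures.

Vd(total) = 86 kg × 5.7 L/kg = 490.2 L
CL = ln 2 · Vd / t½ = 0.693 × 490.2 / 39.8 = 8.535 L/h
D = CL × Css × τ / F / S = 8.535 × 6.3 × 4 / 0.87 / 0.78 = 316.9 mg

317 mg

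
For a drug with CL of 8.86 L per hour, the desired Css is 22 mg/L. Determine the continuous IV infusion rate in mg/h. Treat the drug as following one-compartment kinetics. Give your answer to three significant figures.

At steady state, infusion rate equals elimination rate: rate in = CL × Css.
Infusion rate = CL · Css = 8.860 L/h × 22 mg/L = 194.9 mg/h

195 mg/h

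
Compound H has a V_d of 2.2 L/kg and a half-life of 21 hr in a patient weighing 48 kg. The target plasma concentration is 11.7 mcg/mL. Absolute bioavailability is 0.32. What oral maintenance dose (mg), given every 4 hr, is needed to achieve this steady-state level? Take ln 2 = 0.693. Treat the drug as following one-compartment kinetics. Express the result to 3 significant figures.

Vd = 2.2 L/kg × 48 kg = 105.6 L
CL = ln 2 · Vd / t½ = 0.693 × 105.6 / 21 = 3.485 L/h
D = CL × Css × τ / F = 3.485 × 11.7 × 4 / 0.32 = 509.7 mg

510 mg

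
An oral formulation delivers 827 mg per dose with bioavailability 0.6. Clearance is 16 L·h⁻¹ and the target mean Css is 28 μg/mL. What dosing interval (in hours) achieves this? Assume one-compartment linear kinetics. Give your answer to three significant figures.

F·D/τ = CL·Css → τ = F·D / (CL·Css).
τ = 0.6 × 827 / (16 × 28) = 1.108 h

1.11 h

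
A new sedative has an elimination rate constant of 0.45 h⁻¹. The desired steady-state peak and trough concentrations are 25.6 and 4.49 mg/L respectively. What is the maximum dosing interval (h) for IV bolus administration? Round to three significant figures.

3.87 h

Between IV bolus doses, concentration decays as C = C₀·e^(−kτ), so C_peak/C_trough = e^(kτ).
τ_max = ln(C_peak/C_trough) / k = ln(25.6/4.49) / 0.4500 = 1.741 / 0.4500 = 3.869 h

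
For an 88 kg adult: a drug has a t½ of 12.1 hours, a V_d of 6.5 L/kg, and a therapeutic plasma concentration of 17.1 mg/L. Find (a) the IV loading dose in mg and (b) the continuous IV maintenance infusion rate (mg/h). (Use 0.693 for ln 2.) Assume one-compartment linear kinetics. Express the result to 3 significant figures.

Total Vd = 6.5 × 88 = 572.0 L
LD = Vd × C = 572.0 × 17.1 = 9781 mg
CL = 0.693 × Vd / t½ = 0.693 × 572.0 / 12.1 = 32.76 L/h
Infusion rate = CL × Css = 32.76 × 17.1 = 560.2 mg/h

(a) 9780 mg; (b) 560 mg/h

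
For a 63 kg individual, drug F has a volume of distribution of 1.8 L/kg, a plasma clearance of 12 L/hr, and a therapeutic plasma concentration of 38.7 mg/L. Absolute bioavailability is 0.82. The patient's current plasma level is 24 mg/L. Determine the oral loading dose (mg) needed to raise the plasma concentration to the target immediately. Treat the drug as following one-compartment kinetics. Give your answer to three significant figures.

2030 mg

Vd(total) = 63 kg × 1.8 L/kg = 113.4 L
Concentration deficit ΔC = 38.7 − 24 = 14.70 mg/L
LD = Vd × ΔC / F = 113.4 × 14.70 / 0.82 = 2033 mg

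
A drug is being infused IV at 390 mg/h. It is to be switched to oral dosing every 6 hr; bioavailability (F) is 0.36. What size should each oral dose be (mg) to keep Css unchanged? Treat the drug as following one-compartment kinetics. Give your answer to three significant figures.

To maintain the same Css, the systemic dosing rate must be unchanged: F·D/τ = infusion rate.
D = rate × τ / F = 390 × 6 / 0.36 = 6500 mg

6500 mg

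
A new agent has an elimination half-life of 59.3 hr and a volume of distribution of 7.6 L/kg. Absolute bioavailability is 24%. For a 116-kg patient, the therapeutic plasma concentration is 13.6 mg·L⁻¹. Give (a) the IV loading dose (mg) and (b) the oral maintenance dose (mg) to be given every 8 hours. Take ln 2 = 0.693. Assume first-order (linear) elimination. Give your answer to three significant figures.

Vd(total) = 116 kg × 7.6 L/kg = 881.6 L
LD = Vd × C = 881.6 × 13.6 = 11990 mg
CL = 0.693 × Vd / t½ = 0.693 × 881.6 / 59.3 = 10.30 L/h
D = CL × Css × τ / F = 10.30 × 13.6 × 8 / 0.24 = 4669 mg

(a) 12000 mg; (b) 4670 mg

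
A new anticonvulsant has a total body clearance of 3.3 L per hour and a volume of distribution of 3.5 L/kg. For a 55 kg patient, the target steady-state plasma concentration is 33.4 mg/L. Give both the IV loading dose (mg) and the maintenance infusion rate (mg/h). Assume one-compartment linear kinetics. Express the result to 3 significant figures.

Vd = 3.5 L/kg × 55 kg = 192.5 L
Loading: fill Vd to C_target → 192.5 L × 33.4 mg/L = 6430 mg
Maintenance: replace elimination → rate = CL × Css = 3.300 × 33.4 = 110.2 mg/h

(a) 6430 mg; (b) 110 mg/h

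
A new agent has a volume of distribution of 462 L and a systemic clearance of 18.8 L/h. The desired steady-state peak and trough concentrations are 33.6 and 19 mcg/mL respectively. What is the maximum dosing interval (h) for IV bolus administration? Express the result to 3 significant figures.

k = CL / Vd = 18.80 / 462.0 = 0.04069 h⁻¹
Between IV bolus doses, concentration decays as C = C₀·e^(−kτ), so C_peak/C_trough = e^(kτ).
τ_max = ln(C_peak/C_trough) / k = ln(33.6/19) / 0.04069 = 0.5701 / 0.04069 = 14.01 h

14.0 h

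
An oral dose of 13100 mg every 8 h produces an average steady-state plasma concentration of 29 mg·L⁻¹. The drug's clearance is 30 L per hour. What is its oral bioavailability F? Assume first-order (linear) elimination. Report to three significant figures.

0.531

F·D/τ = CL·Css at steady state → F = CL·Css·τ / D.
F = 30 × 29 × 8 / 13100 = 0.531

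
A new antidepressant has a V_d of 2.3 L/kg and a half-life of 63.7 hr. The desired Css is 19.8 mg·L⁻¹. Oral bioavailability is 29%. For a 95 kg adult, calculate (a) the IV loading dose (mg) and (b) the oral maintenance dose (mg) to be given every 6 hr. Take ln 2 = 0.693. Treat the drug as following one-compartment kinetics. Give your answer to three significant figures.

(a) 4330 mg; (b) 974 mg

Vd(total) = 95 kg × 2.3 L/kg = 218.5 L
LD = Vd × C = 218.5 × 19.8 = 4326 mg
CL = 0.693 × Vd / t½ = 0.693 × 218.5 / 63.7 = 2.377 L/h
D = CL × Css × τ / F = 2.377 × 19.8 × 6 / 0.29 = 973.8 mg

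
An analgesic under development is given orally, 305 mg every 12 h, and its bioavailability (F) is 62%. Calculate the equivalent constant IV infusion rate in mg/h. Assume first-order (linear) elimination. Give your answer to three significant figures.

15.8 mg/h

Equivalent systemic input: infusion rate = F·D/τ.
Rate = 0.62 × 305 / 12 = 15.76 mg/h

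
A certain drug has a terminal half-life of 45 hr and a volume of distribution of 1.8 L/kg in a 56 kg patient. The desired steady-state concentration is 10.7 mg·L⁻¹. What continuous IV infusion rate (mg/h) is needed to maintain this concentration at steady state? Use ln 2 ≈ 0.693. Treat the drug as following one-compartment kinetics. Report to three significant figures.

Vd = 1.8 L/kg × 56 kg = 100.8 L
CL = 0.693 × Vd / t½ = 0.693 × 100.8 / 45 = 1.552 L/h
Infusion rate = CL × Css = 1.552 × 10.7 = 16.61 mg/h

16.6 mg/h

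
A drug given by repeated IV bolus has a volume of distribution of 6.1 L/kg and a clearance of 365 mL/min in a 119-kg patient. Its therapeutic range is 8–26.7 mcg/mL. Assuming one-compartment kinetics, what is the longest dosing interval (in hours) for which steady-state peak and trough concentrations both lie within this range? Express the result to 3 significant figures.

Total Vd = 6.1 × 119 = 725.9 L
CL = 365 mL/min × 60/1000 = 21.90 L/h
k = CL / Vd = 21.90 / 725.9 = 0.03017 h⁻¹
Between IV bolus doses, concentration decays as C = C₀·e^(−kτ), so C_peak/C_trough = e^(kτ).
τ_max = ln(C_peak/C_trough) / k = ln(26.7/8) / 0.03017 = 1.205 / 0.03017 = 39.94 h

39.9 h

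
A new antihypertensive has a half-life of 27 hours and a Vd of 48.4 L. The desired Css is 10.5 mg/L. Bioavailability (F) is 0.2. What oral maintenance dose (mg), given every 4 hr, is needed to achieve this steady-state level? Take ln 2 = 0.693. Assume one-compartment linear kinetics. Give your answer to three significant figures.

261 mg

k = 0.693/27 = 0.02567 h⁻¹, so CL = k·Vd = 0.02567 × 48.40 = 1.242 L/h
D = CL × Css × τ / F = 1.242 × 10.5 × 4 / 0.2 = 260.8 mg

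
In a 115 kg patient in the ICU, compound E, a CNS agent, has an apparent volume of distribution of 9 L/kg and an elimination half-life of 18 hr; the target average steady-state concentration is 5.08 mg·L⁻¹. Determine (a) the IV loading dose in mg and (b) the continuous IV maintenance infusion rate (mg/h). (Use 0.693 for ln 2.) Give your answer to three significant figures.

Vd(total) = 115 kg × 9 L/kg = 1035 L
LD = Vd × C = 1035 × 5.08 = 5258 mg
CL = 0.693 × Vd / t½ = 0.693 × 1035 / 18 = 39.85 L/h
Infusion rate = CL × Css = 39.85 × 5.08 = 202.4 mg/h

(a) 5260 mg; (b) 202 mg/h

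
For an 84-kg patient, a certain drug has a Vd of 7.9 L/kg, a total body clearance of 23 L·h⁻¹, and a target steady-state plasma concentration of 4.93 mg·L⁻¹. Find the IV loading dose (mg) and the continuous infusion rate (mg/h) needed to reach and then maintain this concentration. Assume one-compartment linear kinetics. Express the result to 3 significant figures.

(a) 3270 mg; (b) 113 mg/h

Total Vd = 7.9 × 84 = 663.6 L
Loading dose = Vd × C = 663.6 × 4.93 = 3272 mg
Maintenance: replace elimination → rate = CL × Css = 23.00 × 4.93 = 113.4 mg/h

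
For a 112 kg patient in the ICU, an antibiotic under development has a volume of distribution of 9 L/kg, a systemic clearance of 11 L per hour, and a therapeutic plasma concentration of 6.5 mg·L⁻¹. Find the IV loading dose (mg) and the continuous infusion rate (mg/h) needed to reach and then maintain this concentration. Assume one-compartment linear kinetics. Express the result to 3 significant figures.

Vd = 9 L/kg × 112 kg = 1008 L
LD = Vd · C_target = 1008 × 6.5 = 6552 mg
Maintenance: replace elimination → rate = CL × Css = 11.00 × 6.5 = 71.50 mg/h

(a) 6550 mg; (b) 71.5 mg/h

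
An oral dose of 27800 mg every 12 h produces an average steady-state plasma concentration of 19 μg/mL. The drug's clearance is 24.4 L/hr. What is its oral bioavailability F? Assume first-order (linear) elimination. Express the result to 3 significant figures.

F·D/τ = CL·Css at steady state → F = CL·Css·τ / D.
F = 24.4 × 19 × 12 / 27800 = 0.200

0.200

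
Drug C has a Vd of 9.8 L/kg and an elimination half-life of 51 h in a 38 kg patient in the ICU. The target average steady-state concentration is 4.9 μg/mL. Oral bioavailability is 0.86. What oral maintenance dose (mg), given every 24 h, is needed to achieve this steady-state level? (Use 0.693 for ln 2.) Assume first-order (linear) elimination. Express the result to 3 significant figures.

692 mg

Vd = 9.8 L/kg × 38 kg = 372.4 L
k = 0.693/51 = 0.01359 h⁻¹, so CL = k·Vd = 0.01359 × 372.4 = 5.061 L/h
D = CL × Css × τ / F = 5.061 × 4.9 × 24 / 0.86 = 692.1 mg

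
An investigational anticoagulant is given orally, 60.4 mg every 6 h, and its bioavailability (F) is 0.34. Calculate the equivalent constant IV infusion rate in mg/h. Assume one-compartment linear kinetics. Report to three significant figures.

Equivalent systemic input: infusion rate = F·D/τ.
Rate = 0.34 × 60.4 / 6 = 3.423 mg/h

3.42 mg/h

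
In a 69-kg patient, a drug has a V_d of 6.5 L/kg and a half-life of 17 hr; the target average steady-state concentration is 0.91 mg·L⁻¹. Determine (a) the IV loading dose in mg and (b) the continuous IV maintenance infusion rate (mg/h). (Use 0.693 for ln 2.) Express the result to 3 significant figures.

Vd = 6.5 L/kg × 69 kg = 448.5 L
LD = Vd × C = 448.5 × 0.91 = 408.1 mg
CL = 0.693 × Vd / t½ = 0.693 × 448.5 / 17 = 18.28 L/h
Infusion rate = CL × Css = 18.28 × 0.91 = 16.63 mg/h

(a) 408 mg; (b) 16.6 mg/h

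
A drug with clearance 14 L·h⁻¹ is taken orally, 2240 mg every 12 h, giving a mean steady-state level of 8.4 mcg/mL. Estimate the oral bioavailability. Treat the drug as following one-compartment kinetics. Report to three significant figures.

0.630

F·D/τ = CL·Css at steady state → F = CL·Css·τ / D.
F = 14 × 8.4 × 12 / 2240 = 0.630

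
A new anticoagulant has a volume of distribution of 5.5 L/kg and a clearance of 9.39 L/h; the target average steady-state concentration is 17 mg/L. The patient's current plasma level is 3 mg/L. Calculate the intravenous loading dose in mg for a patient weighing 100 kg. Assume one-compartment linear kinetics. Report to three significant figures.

7700 mg

Vd(total) = 100 kg × 5.5 L/kg = 550.0 L
Concentration deficit ΔC = 17 − 3 = 14.00 mg/L
LD = Vd × ΔC = 550.0 × 14.00 = 7700 mg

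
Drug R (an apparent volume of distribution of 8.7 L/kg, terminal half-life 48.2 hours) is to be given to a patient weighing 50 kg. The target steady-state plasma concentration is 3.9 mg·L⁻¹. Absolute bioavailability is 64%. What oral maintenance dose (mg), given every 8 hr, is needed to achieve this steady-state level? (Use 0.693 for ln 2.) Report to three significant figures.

Vd(total) = 50 kg × 8.7 L/kg = 435.0 L
CL = 0.693 × Vd / t½ = 0.693 × 435.0 / 48.2 = 6.254 L/h
D = CL × Css × τ / F = 6.254 × 3.9 × 8 / 0.64 = 304.9 mg

305 mg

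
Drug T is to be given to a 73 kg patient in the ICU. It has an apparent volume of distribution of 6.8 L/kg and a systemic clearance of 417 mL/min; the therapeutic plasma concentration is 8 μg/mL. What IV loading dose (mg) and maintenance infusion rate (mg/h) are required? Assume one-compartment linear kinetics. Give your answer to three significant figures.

Total Vd = 6.8 × 73 = 496.4 L
LD = Vd · C_target = 496.4 × 8 = 3971 mg
CL = 417 mL/min = 417 × 0.06 = 25.02 L/h
Maintenance: replace elimination → rate = CL × Css = 25.02 × 8 = 200.2 mg/h

(a) 3970 mg; (b) 200 mg/h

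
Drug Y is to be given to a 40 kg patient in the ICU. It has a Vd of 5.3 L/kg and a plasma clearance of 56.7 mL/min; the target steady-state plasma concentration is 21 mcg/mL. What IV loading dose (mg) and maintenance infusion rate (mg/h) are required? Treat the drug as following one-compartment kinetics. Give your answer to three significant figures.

(a) 4450 mg; (b) 71.4 mg/h

Total Vd = 5.3 × 40 = 212.0 L
LD = Vd · C_target = 212.0 × 21 = 4452 mg
Convert clearance: 56.7 mL/min × 60 min/h ÷ 1000 mL/L = 3.402 L/h
Infusion rate = 3.402 L/h × 21 mg/L = 71.44 mg/h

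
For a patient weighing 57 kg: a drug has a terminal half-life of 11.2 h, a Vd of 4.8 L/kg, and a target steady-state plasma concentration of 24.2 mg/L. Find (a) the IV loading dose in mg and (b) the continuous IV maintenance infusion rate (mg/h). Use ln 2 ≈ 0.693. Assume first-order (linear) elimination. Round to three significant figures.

(a) 6620 mg; (b) 410 mg/h

Total Vd = 4.8 × 57 = 273.6 L
LD = Vd × C = 273.6 × 24.2 = 6621 mg
CL = 0.693 × Vd / t½ = 0.693 × 273.6 / 11.2 = 16.93 L/h
Infusion rate = CL × Css = 16.93 × 24.2 = 409.7 mg/h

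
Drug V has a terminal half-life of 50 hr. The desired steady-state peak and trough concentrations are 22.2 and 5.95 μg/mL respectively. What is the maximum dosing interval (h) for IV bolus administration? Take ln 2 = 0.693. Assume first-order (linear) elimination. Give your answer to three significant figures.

k = 0.693 / t½ = 0.693 / 50 = 0.01386 h⁻¹
Between IV bolus doses, concentration decays as C = C₀·e^(−kτ), so C_peak/C_trough = e^(kτ).
τ_max = ln(C_peak/C_trough) / k = ln(22.2/5.95) / 0.01386 = 1.317 / 0.01386 = 95.02 h

95.0 h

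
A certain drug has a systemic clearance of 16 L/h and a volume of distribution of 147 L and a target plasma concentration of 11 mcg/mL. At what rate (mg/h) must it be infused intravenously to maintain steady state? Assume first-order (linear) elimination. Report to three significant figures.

176 mg/h

R₀ = 16.00 × 11 = 176.0 mg/h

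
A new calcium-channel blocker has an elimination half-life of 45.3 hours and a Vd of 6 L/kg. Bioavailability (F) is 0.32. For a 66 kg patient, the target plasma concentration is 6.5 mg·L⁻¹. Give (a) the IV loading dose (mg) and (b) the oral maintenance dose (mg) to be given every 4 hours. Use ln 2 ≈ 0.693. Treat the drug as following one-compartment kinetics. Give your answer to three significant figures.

(a) 2570 mg; (b) 492 mg

Total Vd = 6 × 66 = 396.0 L
LD = Vd × C = 396.0 × 6.5 = 2574 mg
CL = 0.693 × Vd / t½ = 0.693 × 396.0 / 45.3 = 6.058 L/h
D = CL × Css × τ / F = 6.058 × 6.5 × 4 / 0.32 = 492.2 mg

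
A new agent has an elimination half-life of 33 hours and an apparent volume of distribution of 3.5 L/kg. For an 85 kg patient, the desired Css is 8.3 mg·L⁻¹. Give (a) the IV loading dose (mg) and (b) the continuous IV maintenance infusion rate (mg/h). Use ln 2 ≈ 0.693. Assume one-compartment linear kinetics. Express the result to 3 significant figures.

Vd(total) = 85 kg × 3.5 L/kg = 297.5 L
LD = Vd × C = 297.5 × 8.3 = 2469 mg
CL = 0.693 × Vd / t½ = 0.693 × 297.5 / 33 = 6.248 L/h
Infusion rate = CL × Css = 6.248 × 8.3 = 51.86 mg/h

(a) 2470 mg; (b) 51.9 mg/h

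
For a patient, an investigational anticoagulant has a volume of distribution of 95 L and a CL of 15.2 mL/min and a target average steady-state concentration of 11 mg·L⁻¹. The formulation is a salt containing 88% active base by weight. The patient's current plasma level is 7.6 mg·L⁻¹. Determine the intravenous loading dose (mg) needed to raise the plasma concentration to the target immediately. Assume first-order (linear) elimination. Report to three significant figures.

367 mg

The loading dose fills Vd to the target concentration; clearance is irrelevant here.
Concentration deficit ΔC = 11 − 7.6 = 3.400 mg/L
LD = Vd × ΔC / S = 95.00 × 3.400 / 0.88 = 367.0 mg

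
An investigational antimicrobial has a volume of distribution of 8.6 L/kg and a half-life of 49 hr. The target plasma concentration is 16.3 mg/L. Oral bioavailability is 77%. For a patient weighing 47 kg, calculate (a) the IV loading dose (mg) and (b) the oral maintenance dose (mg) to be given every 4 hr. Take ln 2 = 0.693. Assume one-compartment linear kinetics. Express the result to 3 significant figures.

(a) 6590 mg; (b) 484 mg

Vd(total) = 47 kg × 8.6 L/kg = 404.2 L
LD = Vd × C = 404.2 × 16.3 = 6588 mg
CL = 0.693 × Vd / t½ = 0.693 × 404.2 / 49 = 5.717 L/h
D = CL × Css × τ / F = 5.717 × 16.3 × 4 / 0.77 = 484.1 mg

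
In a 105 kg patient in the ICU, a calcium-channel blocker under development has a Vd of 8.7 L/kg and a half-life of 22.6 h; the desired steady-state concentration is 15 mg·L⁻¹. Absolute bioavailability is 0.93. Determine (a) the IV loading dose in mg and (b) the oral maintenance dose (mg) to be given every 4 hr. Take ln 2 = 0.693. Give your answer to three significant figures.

Vd = 8.7 L/kg × 105 kg = 913.5 L
LD = Vd × C = 913.5 × 15 = 13700 mg
CL = 0.693 × Vd / t½ = 0.693 × 913.5 / 22.6 = 28.01 L/h
D = CL × Css × τ / F = 28.01 × 15 × 4 / 0.93 = 1807 mg

(a) 13700 mg; (b) 1810 mg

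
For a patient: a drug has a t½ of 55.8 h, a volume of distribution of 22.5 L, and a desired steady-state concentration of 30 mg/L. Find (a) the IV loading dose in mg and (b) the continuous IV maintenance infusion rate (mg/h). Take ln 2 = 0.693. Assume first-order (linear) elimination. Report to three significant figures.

(a) 675 mg; (b) 8.38 mg/h

LD = Vd × C = 22.50 × 30 = 675.0 mg
CL = 0.693 × Vd / t½ = 0.693 × 22.50 / 55.8 = 0.2794 L/h
Infusion rate = CL × Css = 0.2794 × 30 = 8.382 mg/h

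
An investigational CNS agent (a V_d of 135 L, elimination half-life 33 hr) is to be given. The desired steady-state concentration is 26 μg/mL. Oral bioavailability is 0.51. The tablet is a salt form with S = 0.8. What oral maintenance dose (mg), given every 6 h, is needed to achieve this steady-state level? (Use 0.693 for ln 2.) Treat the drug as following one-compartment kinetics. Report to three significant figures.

k = 0.693/33 = 0.02100 h⁻¹, so CL = k·Vd = 0.02100 × 135.0 = 2.835 L/h
D = CL × Css × τ / F / S = 2.835 × 26 × 6 / 0.51 / 0.8 = 1084 mg

1080 mg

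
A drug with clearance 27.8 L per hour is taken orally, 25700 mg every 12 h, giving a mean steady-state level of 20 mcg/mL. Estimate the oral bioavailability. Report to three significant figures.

0.260

F·D/τ = CL·Css at steady state → F = CL·Css·τ / D.
F = 27.8 × 20 × 12 / 25700 = 0.260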